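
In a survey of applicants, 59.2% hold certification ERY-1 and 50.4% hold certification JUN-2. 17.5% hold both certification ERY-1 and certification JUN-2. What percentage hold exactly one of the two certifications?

74.6%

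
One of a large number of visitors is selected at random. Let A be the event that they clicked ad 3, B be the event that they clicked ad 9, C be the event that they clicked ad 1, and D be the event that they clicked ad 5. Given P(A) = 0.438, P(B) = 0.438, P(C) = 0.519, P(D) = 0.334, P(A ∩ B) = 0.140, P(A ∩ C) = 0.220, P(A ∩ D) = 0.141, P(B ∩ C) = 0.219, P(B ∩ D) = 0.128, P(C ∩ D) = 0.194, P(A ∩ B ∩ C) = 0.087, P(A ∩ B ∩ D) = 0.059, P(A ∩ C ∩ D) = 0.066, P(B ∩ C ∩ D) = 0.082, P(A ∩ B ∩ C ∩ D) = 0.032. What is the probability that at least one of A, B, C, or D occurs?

0.949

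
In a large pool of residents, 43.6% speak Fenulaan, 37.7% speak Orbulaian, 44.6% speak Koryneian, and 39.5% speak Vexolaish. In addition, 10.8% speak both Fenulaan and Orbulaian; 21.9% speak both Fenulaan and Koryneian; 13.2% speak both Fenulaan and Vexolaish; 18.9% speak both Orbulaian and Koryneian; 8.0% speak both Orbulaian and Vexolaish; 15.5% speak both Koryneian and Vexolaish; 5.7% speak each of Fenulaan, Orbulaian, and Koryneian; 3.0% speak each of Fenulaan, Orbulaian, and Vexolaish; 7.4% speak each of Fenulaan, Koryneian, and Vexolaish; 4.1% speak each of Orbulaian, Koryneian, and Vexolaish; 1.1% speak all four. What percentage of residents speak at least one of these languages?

96.2%

P(at least one) = 43.6 + 37.7 + 44.6 + 39.5 − 10.8 − 21.9 − 13.2 − 18.9 − 8.0 − 15.5 + 5.7 + 3.0 + 7.4 + 4.1 − 1.1 = 96.2%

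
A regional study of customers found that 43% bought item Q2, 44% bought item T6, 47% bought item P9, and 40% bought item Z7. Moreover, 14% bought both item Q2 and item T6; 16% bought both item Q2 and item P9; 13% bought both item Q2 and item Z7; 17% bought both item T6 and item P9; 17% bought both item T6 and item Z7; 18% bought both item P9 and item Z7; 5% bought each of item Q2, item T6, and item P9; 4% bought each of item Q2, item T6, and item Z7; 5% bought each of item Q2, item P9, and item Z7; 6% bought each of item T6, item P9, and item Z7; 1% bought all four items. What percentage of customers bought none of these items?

2%

Inclusion–exclusion gives
P(union) = 43 + 44 + 47 + 40 − 14 − 16 − 13 − 17 − 17 − 18 + 5 + 4 + 5 + 6 − 1 = 98%
P(none) = 100% − 98% = 2%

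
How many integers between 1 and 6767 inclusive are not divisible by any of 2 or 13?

floor(6767/2) + floor(6767/13) − floor(6767/26) = 3383 + 520 − 260 = 3643
6767 − 3643 = 3124

3124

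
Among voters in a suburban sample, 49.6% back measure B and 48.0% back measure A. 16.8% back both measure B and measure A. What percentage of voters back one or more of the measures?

P(union) = 49.6 + 48.0 − 16.8 = 80.8%

80.8%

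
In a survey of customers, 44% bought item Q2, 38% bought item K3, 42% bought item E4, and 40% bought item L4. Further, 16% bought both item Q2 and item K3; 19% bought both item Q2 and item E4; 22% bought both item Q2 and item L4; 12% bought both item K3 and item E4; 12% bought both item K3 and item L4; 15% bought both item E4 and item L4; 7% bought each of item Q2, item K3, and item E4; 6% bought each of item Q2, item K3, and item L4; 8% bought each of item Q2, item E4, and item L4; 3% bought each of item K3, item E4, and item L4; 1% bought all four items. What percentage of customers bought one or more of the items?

91%

P(at least one) = 44 + 38 + 42 + 40 − 16 − 19 − 22 − 12 − 12 − 15 + 7 + 6 + 8 + 3 − 1 = 91%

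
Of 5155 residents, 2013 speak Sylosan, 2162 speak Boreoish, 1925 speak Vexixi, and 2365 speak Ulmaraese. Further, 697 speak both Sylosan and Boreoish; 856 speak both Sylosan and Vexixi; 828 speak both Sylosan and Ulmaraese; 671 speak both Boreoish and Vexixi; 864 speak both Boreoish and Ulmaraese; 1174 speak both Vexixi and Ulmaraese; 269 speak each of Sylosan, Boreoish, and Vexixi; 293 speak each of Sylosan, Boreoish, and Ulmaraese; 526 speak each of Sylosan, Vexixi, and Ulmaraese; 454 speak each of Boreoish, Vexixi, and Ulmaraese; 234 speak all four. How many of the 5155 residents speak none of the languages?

By inclusion–exclusion:
N(≥1) = 2013 + 2162 + 1925 + 2365 − 697 − 856 − 828 − 671 − 864 − 1174 + 269 + 293 + 526 + 454 − 234 = 4683
None: 5155 − 4683 = 472

472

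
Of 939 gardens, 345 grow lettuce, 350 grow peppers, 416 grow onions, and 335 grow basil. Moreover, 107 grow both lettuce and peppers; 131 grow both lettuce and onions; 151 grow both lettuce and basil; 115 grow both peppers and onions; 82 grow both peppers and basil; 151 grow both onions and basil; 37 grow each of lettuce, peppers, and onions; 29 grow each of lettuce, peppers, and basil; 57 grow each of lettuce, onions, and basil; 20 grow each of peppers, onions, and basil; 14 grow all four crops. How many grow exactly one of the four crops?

345

By inclusion–exclusion (exactly-one form):
|exactly one| = 345 + 350 + 416 + 335 − 2·107 − 2·131 − 2·151 − 2·115 − 2·82 − 2·151 + 3·37 + 3·29 + 3·57 + 3·20 − 4·14 = 345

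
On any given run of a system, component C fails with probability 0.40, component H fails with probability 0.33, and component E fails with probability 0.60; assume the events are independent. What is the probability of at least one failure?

0.8392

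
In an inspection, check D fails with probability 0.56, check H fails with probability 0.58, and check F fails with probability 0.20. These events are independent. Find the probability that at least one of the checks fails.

0.85216

P(none) = (1 − 0.56) × (1 − 0.58) × (1 − 0.20) = 0.44 × 0.42 × 0.80 = 0.14784
P(at least one) = 1 − 0.14784 = 0.85216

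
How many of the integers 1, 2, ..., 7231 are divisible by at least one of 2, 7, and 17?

4315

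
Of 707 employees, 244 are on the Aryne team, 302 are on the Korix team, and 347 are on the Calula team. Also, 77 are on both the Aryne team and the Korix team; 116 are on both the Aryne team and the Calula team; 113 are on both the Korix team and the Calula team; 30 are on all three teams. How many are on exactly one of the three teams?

Using the inclusion–exclusion count for exactly one event:
N(exactly one) = 244 + 302 + 347 − 2·77 − 2·116 − 2·113 + 3·30 = 371

371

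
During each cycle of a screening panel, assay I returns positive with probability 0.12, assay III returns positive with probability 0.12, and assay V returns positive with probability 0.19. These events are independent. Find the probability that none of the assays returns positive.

P(none) = (1 − 0.12) × (1 − 0.12) × (1 − 0.19) = 0.88 × 0.88 × 0.81 = 0.627264

0.627264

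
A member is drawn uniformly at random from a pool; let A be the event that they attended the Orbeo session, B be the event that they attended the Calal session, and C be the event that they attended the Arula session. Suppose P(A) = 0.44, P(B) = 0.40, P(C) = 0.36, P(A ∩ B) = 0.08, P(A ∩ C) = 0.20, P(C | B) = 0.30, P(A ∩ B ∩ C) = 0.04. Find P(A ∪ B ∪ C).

0.84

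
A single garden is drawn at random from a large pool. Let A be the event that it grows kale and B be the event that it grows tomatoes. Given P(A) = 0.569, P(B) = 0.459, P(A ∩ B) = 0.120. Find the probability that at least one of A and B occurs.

Inclusion–exclusion gives
P(A ∪ B) = 0.569 + 0.459 − 0.120 = 0.908

0.908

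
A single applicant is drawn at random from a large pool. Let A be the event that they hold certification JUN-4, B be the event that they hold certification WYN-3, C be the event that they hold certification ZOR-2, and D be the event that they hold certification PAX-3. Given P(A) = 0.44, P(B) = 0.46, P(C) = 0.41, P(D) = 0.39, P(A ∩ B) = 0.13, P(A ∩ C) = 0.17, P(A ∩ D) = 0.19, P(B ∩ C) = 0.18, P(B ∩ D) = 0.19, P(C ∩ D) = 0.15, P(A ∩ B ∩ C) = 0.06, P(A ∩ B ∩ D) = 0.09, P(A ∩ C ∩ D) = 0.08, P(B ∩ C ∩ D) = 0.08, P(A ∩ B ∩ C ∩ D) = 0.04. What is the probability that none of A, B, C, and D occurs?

0.04

By inclusion-exclusion,
P(A ∪ B ∪ C ∪ D) = 0.44 + 0.46 + 0.41 + 0.39 − 0.13 − 0.17 − 0.19 − 0.18 − 0.19 − 0.15 + 0.06 + 0.09 + 0.08 + 0.08 − 0.04 = 0.96
P(none) = 1 − 0.96 = 0.04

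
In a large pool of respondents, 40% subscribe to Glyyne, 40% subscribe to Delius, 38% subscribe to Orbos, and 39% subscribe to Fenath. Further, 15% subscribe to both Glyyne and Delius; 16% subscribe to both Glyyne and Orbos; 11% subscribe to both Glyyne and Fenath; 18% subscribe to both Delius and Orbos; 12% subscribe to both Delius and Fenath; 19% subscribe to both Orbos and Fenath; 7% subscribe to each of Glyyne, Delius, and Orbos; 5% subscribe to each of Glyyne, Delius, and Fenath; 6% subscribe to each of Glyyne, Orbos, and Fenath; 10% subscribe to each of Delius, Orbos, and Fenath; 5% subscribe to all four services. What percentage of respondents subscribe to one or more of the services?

P(≥1) = 40 + 40 + 38 + 39 − 15 − 16 − 11 − 18 − 12 − 19 + 7 + 5 + 6 + 10 − 5 = 89%

89%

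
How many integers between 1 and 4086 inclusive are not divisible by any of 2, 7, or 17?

floor(4086/2) + floor(4086/7) + floor(4086/17) − floor(4086/14) − floor(4086/34) − floor(4086/119) + floor(4086/238) = 2043 + 583 + 240 − 291 − 120 − 34 + 17 = 2438
4086 − 2438 = 1648

1648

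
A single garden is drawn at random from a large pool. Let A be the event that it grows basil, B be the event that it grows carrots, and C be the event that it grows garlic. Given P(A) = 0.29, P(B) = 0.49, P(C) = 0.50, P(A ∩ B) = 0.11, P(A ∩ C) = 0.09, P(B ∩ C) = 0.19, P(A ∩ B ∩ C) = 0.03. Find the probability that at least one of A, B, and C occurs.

By inclusion-exclusion,
P(A ∪ B ∪ C) = 0.29 + 0.49 + 0.50 − 0.11 − 0.09 − 0.19 + 0.03 = 0.92

0.92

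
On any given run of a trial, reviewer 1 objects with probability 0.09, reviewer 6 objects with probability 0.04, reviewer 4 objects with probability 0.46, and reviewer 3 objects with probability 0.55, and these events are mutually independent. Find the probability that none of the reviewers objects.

0.2122848

P(none) = (1 − 0.09) × (1 − 0.04) × (1 − 0.46) × (1 − 0.55) = 0.91 × 0.96 × 0.54 × 0.45 = 0.2122848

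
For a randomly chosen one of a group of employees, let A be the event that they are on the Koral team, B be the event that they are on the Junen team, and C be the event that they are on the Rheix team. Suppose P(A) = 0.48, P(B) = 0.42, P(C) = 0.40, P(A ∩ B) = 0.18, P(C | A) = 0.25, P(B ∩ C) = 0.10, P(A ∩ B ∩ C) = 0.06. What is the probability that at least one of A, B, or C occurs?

0.96

P(A ∩ C) = P(A)·P(C|A) = 0.48 × 0.25 = 0.12
Apply inclusion-exclusion:
P(A ∪ B ∪ C) = 0.48 + 0.42 + 0.40 − 0.18 − 0.12 − 0.10 + 0.06 = 0.96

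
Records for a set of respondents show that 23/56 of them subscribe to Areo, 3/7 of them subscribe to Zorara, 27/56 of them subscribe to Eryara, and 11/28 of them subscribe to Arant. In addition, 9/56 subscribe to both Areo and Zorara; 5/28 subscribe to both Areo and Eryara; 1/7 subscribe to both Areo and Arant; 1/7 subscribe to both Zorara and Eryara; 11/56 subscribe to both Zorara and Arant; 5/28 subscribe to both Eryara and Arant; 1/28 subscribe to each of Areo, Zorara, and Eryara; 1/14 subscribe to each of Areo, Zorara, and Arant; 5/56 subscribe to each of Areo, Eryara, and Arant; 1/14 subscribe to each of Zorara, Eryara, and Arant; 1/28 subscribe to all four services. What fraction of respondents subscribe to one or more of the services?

By inclusion-exclusion,
P(at least one) = 23/56 + 3/7 + 27/56 + 11/28 − 9/56 − 5/28 − 1/7 − 1/7 − 11/56 − 5/28 + 1/28 + 1/14 + 5/56 + 1/14 − 1/28 = 53/56

53/56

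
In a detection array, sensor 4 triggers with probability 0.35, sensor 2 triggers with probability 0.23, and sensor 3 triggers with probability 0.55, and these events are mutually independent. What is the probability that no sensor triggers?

Since the events are independent, P(none) is the product of the individual non-occurrence probabilities.
P(none) = (1 − 0.35) × (1 − 0.23) × (1 − 0.55) = 0.65 × 0.77 × 0.45 = 0.225225

0.225225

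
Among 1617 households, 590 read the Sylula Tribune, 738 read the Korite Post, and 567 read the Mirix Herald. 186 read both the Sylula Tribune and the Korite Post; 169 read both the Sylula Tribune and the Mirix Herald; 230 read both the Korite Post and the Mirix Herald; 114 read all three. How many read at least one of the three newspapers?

1424

|at least one| = 590 + 738 + 567 − 186 − 169 − 230 + 114 = 1424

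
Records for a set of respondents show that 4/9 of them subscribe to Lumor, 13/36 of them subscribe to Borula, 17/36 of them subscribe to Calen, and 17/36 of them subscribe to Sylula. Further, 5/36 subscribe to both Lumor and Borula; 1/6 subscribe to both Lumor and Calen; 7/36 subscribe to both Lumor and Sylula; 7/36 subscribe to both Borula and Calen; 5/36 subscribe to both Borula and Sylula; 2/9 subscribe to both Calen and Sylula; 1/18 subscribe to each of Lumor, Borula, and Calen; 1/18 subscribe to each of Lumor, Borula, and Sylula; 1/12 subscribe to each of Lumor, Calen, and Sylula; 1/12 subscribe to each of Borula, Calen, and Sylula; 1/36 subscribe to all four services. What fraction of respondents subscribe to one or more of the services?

17/18

By inclusion-exclusion,
P(union) = 4/9 + 13/36 + 17/36 + 17/36 − 5/36 − 1/6 − 7/36 − 7/36 − 5/36 − 2/9 + 1/18 + 1/18 + 1/12 + 1/12 − 1/36 = 17/18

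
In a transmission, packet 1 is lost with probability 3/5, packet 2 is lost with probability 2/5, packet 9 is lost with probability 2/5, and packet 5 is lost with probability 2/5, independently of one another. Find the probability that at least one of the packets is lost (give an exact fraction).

P(none) = (1 − 3/5) × (1 − 2/5) × (1 − 2/5) × (1 − 2/5) = 2/5 × 3/5 × 3/5 × 3/5 = 54/625
P(at least one) = 1 − 54/625 = 571/625

571/625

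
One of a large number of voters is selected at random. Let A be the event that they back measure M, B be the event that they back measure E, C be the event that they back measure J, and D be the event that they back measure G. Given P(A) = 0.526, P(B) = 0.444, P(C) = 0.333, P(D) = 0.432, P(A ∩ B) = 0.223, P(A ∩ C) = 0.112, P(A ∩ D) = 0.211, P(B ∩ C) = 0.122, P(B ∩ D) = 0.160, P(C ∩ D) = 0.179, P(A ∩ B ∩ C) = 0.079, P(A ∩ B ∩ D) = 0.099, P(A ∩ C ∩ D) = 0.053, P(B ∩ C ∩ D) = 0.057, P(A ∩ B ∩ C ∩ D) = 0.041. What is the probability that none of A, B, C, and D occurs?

0.025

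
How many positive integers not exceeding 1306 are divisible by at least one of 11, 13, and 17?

By inclusion-exclusion,
⌊1306/11⌋ + ⌊1306/13⌋ + ⌊1306/17⌋ − ⌊1306/143⌋ − ⌊1306/187⌋ − ⌊1306/221⌋ + ⌊1306/2431⌋ = 118 + 100 + 76 − 9 − 6 − 5 + 0 = 274

274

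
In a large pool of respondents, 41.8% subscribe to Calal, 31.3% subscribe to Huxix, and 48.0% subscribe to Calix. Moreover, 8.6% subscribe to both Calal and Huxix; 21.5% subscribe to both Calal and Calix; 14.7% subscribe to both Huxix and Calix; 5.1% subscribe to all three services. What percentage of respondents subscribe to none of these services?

18.6%

P(union) = 41.8 + 31.3 + 48.0 − 8.6 − 21.5 − 14.7 + 5.1 = 81.4%
P(none) = 100% − 81.4% = 18.6%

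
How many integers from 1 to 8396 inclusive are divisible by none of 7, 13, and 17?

6253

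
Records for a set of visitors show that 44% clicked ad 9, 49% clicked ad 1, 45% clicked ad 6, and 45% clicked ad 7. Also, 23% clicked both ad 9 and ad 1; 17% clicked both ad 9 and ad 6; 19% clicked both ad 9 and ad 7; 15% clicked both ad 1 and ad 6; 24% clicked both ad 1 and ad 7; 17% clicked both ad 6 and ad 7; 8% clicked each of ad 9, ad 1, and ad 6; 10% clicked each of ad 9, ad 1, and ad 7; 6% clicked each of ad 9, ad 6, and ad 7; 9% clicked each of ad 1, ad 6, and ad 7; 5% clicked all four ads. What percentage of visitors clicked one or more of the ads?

96%

By inclusion–exclusion:
P(at least one) = 44 + 49 + 45 + 45 − 23 − 17 − 19 − 15 − 24 − 17 + 8 + 10 + 6 + 9 − 5 = 96%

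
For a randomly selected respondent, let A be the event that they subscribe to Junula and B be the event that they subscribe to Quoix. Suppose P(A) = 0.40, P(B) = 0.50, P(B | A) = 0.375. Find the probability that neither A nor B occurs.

0.25

P(A ∩ B) = P(A)·P(B|A) = 0.40 × 0.375 = 0.15
P(A ∪ B) = 0.40 + 0.50 − 0.15 = 0.75
P(none) = 1 − 0.75 = 0.25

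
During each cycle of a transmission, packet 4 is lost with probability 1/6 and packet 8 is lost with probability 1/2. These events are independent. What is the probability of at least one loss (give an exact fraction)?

P(none) = (1 − 1/6) × (1 − 1/2) = 5/6 × 1/2 = 5/12
P(at least one) = 1 − 5/12 = 7/12

7/12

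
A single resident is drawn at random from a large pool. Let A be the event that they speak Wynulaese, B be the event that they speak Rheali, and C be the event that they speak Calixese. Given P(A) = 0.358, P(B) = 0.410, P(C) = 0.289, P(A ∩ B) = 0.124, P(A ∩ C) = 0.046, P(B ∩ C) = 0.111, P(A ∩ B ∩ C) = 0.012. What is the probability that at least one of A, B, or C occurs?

P(A ∪ B ∪ C) = 0.358 + 0.410 + 0.289 − 0.124 − 0.046 − 0.111 + 0.012 = 0.788

0.788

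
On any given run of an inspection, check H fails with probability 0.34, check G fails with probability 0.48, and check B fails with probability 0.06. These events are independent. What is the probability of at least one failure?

0.677392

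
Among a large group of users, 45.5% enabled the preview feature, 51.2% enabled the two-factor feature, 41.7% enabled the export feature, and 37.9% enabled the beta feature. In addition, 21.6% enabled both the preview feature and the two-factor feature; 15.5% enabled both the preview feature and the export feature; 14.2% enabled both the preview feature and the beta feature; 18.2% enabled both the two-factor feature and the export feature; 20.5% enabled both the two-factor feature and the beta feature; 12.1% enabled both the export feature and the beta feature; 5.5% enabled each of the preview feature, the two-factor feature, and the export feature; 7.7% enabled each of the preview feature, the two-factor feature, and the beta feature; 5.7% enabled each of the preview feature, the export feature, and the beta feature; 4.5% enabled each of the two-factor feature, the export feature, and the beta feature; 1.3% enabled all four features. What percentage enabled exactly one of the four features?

37.1%

P(exactly one) = 45.5 + 51.2 + 41.7 + 37.9 − 2·21.6 − 2·15.5 − 2·14.2 − 2·18.2 − 2·20.5 − 2·12.1 + 3·5.5 + 3·7.7 + 3·5.7 + 3·4.5 − 4·1.3 = 37.1%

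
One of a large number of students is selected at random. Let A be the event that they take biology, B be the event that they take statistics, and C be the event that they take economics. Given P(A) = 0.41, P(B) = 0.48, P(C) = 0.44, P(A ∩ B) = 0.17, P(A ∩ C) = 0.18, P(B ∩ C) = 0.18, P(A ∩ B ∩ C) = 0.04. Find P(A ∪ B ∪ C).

0.84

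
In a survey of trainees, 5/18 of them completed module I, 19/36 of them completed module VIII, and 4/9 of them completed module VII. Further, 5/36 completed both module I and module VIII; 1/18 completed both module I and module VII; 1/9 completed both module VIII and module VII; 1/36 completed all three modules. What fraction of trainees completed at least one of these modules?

35/36

By inclusion-exclusion,
P(≥1) = 5/18 + 19/36 + 4/9 − 5/36 − 1/18 − 1/9 + 1/36 = 35/36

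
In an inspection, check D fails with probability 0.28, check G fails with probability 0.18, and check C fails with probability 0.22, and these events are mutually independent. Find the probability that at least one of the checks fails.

Since the events are independent, P(none) is the product of the individual non-occurrence probabilities.
P(none) = (1 − 0.28) × (1 − 0.18) × (1 − 0.22) = 0.72 × 0.82 × 0.78 = 0.460512
P(at least one) = 1 − 0.460512 = 0.539488

0.539488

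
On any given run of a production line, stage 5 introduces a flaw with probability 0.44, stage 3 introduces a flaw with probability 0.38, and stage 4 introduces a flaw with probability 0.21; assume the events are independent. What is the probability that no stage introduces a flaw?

Independence gives P(none) = ∏(1 − pᵢ).
P(none) = (1 − 0.44) × (1 − 0.38) × (1 − 0.21) = 0.56 × 0.62 × 0.79 = 0.274288

0.274288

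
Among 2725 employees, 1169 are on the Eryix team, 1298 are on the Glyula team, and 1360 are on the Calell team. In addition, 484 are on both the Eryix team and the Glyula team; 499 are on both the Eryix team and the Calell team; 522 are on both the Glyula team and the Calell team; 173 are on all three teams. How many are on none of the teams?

230

|at least one| = 1169 + 1298 + 1360 − 484 − 499 − 522 + 173 = 2495
None: 2725 − 2495 = 230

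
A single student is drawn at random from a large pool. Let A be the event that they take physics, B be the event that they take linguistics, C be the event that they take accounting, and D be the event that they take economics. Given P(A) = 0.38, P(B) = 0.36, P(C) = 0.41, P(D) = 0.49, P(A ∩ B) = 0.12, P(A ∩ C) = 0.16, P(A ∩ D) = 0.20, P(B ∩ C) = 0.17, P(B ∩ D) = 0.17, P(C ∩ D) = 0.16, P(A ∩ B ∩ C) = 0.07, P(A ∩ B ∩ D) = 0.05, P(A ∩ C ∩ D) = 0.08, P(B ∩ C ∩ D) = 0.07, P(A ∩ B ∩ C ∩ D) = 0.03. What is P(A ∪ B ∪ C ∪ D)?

0.90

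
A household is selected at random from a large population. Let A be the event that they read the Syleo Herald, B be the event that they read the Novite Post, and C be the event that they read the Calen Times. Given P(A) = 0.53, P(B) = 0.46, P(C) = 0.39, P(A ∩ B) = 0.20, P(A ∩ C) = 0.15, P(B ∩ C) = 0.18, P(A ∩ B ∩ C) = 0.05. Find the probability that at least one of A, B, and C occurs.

0.90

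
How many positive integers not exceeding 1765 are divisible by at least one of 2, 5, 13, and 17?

floor(1765/2) + floor(1765/5) + floor(1765/13) + floor(1765/17) − floor(1765/10) − floor(1765/26) − floor(1765/34) − floor(1765/65) − floor(1765/85) − floor(1765/221) + floor(1765/130) + floor(1765/170) + floor(1765/442) + floor(1765/1105) − floor(1765/2210) = 882 + 353 + 135 + 103 − 176 − 67 − 51 − 27 − 20 − 7 + 13 + 10 + 3 + 1 − 0 = 1152

1152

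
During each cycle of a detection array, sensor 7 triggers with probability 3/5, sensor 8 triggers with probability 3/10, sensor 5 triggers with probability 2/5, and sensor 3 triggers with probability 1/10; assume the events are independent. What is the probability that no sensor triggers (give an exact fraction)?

189/1250

Since the events are independent, P(none) is the product of the individual non-occurrence probabilities.
P(none) = (1 − 3/5) × (1 − 3/10) × (1 − 2/5) × (1 − 1/10) = 2/5 × 7/10 × 3/5 × 9/10 = 189/1250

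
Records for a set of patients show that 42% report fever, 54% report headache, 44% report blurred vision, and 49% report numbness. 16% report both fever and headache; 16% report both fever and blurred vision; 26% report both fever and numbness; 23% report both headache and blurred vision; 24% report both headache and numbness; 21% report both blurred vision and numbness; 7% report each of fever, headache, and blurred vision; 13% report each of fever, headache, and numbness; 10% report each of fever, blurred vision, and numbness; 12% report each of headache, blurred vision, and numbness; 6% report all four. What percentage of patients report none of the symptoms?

1%

Inclusion–exclusion gives
P(≥1) = 42 + 54 + 44 + 49 − 16 − 16 − 26 − 23 − 24 − 21 + 7 + 13 + 10 + 12 − 6 = 99%
P(none) = 100% − 99% = 1%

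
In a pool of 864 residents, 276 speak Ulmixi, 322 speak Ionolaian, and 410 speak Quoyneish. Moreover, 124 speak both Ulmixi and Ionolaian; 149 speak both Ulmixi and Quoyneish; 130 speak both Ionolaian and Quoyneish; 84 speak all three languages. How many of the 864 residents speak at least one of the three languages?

By inclusion–exclusion:
|at least one| = 276 + 322 + 410 − 124 − 149 − 130 + 84 = 689

689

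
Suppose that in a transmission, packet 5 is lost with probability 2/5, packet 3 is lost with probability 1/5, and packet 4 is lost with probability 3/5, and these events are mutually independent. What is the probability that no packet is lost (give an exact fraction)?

Independence gives P(none) = ∏(1 − pᵢ).
P(none) = (1 − 2/5) × (1 − 1/5) × (1 − 3/5) = 3/5 × 4/5 × 2/5 = 24/125

24/125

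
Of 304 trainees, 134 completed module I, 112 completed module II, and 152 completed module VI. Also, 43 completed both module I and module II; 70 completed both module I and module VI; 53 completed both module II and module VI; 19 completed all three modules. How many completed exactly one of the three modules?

123

|exactly one| = 134 + 112 + 152 − 2·43 − 2·70 − 2·53 + 3·19 = 123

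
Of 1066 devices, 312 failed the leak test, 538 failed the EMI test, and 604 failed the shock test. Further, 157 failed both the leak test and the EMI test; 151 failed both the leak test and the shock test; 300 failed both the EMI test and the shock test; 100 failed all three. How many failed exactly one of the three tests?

538

|exactly one| = 312 + 538 + 604 − 2·157 − 2·151 − 2·300 + 3·100 = 538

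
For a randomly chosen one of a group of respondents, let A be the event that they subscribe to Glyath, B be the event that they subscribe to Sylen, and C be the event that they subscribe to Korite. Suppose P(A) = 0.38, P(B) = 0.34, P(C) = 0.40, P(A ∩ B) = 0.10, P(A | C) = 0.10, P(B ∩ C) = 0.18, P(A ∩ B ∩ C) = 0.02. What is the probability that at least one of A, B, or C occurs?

P(A ∩ C) = P(C)·P(A|C) = 0.40 × 0.10 = 0.04
By inclusion-exclusion,
P(A ∪ B ∪ C) = 0.38 + 0.34 + 0.40 − 0.10 − 0.04 − 0.18 + 0.02 = 0.82

0.82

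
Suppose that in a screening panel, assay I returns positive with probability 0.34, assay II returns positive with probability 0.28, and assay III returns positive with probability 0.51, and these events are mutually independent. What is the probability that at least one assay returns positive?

0.767152

P(none) = (1 − 0.34) × (1 − 0.28) × (1 − 0.51) = 0.66 × 0.72 × 0.49 = 0.232848
P(at least one) = 1 − 0.232848 = 0.767152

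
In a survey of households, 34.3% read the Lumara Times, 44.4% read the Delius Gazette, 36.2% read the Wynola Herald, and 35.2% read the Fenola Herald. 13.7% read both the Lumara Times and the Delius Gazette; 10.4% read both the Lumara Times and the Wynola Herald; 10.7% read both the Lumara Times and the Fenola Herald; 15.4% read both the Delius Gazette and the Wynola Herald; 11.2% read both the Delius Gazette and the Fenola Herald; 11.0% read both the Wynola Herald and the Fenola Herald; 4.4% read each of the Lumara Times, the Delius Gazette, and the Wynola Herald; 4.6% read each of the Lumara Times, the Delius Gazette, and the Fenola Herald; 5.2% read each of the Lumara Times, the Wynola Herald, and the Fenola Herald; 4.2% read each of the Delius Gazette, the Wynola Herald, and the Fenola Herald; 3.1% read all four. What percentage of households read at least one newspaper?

By inclusion–exclusion:
P(≥1) = 34.3 + 44.4 + 36.2 + 35.2 − 13.7 − 10.4 − 10.7 − 15.4 − 11.2 − 11.0 + 4.4 + 4.6 + 5.2 + 4.2 − 3.1 = 93.0%

93.0%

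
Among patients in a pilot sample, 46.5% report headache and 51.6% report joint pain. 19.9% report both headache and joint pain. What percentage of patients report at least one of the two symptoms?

78.2%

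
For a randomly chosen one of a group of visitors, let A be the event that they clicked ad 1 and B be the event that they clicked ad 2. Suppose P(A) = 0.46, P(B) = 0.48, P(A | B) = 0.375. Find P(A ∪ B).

P(A ∩ B) = P(B)·P(A|B) = 0.48 × 0.375 = 0.18
P(A ∪ B) = 0.46 + 0.48 − 0.18 = 0.76

0.76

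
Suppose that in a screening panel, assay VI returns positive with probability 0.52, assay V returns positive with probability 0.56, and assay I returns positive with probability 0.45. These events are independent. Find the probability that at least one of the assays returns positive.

0.88384

P(none) = (1 − 0.52) × (1 − 0.56) × (1 − 0.45) = 0.48 × 0.44 × 0.55 = 0.11616
P(at least one) = 1 − 0.11616 = 0.88384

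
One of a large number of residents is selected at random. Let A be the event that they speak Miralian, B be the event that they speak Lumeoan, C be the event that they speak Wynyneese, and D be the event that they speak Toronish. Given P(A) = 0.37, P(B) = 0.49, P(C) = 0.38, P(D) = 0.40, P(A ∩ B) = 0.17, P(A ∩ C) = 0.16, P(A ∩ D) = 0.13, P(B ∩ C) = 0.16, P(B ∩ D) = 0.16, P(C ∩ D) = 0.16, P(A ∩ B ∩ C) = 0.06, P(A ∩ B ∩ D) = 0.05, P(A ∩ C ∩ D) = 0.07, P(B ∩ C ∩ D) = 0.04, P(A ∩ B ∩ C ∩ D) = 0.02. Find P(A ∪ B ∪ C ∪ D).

P(A ∪ B ∪ C ∪ D) = 0.37 + 0.49 + 0.38 + 0.40 − 0.17 − 0.16 − 0.13 − 0.16 − 0.16 − 0.16 + 0.06 + 0.05 + 0.07 + 0.04 − 0.02 = 0.90

0.90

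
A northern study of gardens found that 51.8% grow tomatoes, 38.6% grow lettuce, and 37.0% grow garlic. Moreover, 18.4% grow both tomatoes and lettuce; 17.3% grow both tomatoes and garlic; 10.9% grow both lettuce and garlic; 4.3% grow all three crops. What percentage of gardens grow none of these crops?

14.9%

Inclusion–exclusion gives
P(at least one) = 51.8 + 38.6 + 37.0 − 18.4 − 17.3 − 10.9 + 4.3 = 85.1%
P(none) = 100% − 85.1% = 14.9%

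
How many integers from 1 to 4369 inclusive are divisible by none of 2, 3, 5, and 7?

999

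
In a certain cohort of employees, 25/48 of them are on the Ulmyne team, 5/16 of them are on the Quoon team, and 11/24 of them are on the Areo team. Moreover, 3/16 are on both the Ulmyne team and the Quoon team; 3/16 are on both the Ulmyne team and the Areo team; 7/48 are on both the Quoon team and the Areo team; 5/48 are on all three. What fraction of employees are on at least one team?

7/8

Apply inclusion-exclusion:
P(≥1) = 25/48 + 5/16 + 11/24 − 3/16 − 3/16 − 7/48 + 5/48 = 7/8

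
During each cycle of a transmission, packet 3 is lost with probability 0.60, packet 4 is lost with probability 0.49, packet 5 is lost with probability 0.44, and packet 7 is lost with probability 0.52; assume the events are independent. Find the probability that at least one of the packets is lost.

Independence gives P(none) = ∏(1 − pᵢ).
P(none) = (1 − 0.60) × (1 − 0.49) × (1 − 0.44) × (1 − 0.52) = 0.40 × 0.51 × 0.56 × 0.48 = 0.0548352
P(at least one) = 1 − 0.0548352 = 0.9451648

0.9451648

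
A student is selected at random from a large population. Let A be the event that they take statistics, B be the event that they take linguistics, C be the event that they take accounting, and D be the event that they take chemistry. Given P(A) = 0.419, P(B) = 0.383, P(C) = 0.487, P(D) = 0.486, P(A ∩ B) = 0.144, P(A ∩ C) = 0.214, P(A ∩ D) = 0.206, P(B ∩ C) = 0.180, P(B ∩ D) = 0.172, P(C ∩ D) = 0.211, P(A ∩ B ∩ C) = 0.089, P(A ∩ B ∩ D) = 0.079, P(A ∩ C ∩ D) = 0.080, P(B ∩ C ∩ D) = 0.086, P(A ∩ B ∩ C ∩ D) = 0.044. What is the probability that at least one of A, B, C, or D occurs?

0.938

Inclusion–exclusion gives
P(A ∪ B ∪ C ∪ D) = 0.419 + 0.383 + 0.487 + 0.486 − 0.144 − 0.214 − 0.206 − 0.180 − 0.172 − 0.211 + 0.089 + 0.079 + 0.080 + 0.086 − 0.044 = 0.938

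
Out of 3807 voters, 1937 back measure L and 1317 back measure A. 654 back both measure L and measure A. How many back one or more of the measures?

Apply inclusion-exclusion:
|union| = 1937 + 1317 − 654 = 2600

2600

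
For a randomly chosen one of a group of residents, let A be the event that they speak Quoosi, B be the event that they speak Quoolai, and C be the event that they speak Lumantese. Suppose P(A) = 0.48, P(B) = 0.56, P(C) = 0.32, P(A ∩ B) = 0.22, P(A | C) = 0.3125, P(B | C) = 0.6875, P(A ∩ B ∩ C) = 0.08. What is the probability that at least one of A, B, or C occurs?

P(A ∩ C) = P(C)·P(A|C) = 0.32 × 0.3125 = 0.10
P(B ∩ C) = P(C)·P(B|C) = 0.32 × 0.6875 = 0.22
P(A ∪ B ∪ C) = 0.48 + 0.56 + 0.32 − 0.22 − 0.10 − 0.22 + 0.08 = 0.90

0.90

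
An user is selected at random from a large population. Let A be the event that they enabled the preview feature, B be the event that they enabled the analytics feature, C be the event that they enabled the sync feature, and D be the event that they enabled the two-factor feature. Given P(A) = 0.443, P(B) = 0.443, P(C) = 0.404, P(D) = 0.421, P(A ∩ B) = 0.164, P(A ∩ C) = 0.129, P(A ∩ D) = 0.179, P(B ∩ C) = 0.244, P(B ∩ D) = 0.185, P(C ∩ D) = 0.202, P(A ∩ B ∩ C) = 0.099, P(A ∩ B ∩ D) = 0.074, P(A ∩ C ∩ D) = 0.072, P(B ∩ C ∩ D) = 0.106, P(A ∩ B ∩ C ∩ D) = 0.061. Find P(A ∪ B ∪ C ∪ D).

0.898

P(A ∪ B ∪ C ∪ D) = 0.443 + 0.443 + 0.404 + 0.421 − 0.164 − 0.129 − 0.179 − 0.244 − 0.185 − 0.202 + 0.099 + 0.074 + 0.072 + 0.106 − 0.061 = 0.898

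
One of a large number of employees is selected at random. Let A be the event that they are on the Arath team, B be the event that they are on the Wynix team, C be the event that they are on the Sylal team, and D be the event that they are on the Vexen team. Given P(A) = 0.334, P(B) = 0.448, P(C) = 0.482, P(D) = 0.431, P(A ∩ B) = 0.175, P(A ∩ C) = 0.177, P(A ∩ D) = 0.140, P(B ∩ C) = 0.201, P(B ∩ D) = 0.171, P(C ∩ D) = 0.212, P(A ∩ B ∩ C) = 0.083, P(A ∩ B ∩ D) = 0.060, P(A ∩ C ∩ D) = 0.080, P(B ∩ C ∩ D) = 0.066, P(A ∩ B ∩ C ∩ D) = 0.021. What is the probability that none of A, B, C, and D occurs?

0.113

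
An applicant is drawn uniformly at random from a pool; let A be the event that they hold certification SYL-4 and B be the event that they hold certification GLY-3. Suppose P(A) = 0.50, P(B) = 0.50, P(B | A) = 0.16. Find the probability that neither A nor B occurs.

0.08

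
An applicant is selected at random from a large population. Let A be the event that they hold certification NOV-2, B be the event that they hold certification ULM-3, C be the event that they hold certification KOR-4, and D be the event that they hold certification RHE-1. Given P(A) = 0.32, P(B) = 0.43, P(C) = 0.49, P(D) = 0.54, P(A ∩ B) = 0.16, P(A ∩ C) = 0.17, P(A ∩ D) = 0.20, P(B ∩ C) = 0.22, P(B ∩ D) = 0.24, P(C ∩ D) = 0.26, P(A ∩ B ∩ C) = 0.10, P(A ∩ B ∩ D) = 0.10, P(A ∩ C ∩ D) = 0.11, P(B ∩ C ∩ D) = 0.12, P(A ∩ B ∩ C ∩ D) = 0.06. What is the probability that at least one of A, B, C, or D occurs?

P(A ∪ B ∪ C ∪ D) = 0.32 + 0.43 + 0.49 + 0.54 − 0.16 − 0.17 − 0.20 − 0.22 − 0.24 − 0.26 + 0.10 + 0.10 + 0.11 + 0.12 − 0.06 = 0.90

0.90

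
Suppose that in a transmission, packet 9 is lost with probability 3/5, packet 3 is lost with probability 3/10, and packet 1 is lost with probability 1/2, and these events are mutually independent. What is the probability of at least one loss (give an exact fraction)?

43/50

P(none) = (1 − 3/5) × (1 − 3/10) × (1 − 1/2) = 2/5 × 7/10 × 1/2 = 7/50
P(at least one) = 1 − 7/50 = 43/50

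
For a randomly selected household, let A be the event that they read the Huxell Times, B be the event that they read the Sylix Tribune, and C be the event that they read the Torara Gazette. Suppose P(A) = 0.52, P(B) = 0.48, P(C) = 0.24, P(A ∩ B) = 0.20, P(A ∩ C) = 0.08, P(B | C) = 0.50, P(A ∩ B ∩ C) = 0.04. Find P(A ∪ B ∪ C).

P(B ∩ C) = P(C)·P(B|C) = 0.24 × 0.50 = 0.12
By inclusion-exclusion,
P(A ∪ B ∪ C) = 0.52 + 0.48 + 0.24 − 0.20 − 0.08 − 0.12 + 0.04 = 0.88

0.88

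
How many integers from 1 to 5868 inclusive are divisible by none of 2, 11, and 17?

2510

By inclusion–exclusion:
floor(5868/2) + floor(5868/11) + floor(5868/17) − floor(5868/22) − floor(5868/34) − floor(5868/187) + floor(5868/374) = 2934 + 533 + 345 − 266 − 172 − 31 + 15 = 3358
5868 − 3358 = 2510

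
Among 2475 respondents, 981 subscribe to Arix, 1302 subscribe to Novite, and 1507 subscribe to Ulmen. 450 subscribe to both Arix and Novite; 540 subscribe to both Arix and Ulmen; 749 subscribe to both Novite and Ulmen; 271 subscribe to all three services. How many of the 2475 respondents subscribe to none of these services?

153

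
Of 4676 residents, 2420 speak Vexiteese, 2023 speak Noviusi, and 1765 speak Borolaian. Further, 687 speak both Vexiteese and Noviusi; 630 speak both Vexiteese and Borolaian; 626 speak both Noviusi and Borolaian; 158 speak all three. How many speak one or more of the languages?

4423

Apply inclusion-exclusion:
N(≥1) = 2420 + 2023 + 1765 − 687 − 630 − 626 + 158 = 4423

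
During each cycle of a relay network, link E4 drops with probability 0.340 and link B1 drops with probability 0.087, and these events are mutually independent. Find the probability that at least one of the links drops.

0.39742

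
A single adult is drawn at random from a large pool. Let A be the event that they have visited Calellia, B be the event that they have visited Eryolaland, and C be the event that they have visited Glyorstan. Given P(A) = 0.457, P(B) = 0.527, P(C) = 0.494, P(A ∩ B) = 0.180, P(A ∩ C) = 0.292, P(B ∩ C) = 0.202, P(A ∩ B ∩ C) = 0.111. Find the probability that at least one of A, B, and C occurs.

By inclusion–exclusion:
P(A ∪ B ∪ C) = 0.457 + 0.527 + 0.494 − 0.180 − 0.292 − 0.202 + 0.111 = 0.915

0.915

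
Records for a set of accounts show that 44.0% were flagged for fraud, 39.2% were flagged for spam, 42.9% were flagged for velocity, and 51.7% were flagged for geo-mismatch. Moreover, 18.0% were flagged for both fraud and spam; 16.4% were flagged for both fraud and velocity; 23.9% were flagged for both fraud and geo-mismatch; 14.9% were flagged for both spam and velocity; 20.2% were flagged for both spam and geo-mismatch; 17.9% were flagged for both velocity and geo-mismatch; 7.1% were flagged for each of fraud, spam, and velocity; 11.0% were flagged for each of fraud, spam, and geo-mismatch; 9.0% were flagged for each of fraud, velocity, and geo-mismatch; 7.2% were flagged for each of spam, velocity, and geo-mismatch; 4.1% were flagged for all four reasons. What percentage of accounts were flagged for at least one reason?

96.7%

Inclusion–exclusion gives
P(union) = 44.0 + 39.2 + 42.9 + 51.7 − 18.0 − 16.4 − 23.9 − 14.9 − 20.2 − 17.9 + 7.1 + 11.0 + 9.0 + 7.2 − 4.1 = 96.7%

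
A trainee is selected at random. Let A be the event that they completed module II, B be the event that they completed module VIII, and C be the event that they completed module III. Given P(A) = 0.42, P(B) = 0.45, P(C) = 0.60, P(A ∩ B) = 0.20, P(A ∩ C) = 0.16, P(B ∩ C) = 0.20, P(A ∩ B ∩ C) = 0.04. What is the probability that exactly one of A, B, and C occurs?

0.47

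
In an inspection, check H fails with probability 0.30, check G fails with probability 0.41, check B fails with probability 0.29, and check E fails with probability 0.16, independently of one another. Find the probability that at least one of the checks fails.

0.7536868

Since the events are independent, P(none) is the product of the individual non-occurrence probabilities.
P(none) = (1 − 0.30) × (1 − 0.41) × (1 − 0.29) × (1 − 0.16) = 0.70 × 0.59 × 0.71 × 0.84 = 0.2463132
P(at least one) = 1 − 0.2463132 = 0.7536868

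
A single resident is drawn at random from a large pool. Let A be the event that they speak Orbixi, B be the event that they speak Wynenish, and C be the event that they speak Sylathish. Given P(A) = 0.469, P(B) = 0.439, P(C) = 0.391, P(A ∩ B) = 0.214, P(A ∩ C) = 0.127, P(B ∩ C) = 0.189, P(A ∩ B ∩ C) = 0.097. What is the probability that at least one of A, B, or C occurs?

0.866

P(A ∪ B ∪ C) = 0.469 + 0.439 + 0.391 − 0.214 − 0.127 − 0.189 + 0.097 = 0.866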